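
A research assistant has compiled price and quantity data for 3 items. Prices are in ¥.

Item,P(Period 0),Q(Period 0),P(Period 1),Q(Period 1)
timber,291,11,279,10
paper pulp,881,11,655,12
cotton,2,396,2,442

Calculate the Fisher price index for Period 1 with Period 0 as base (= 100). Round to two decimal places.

Laspeyres component (base-period weights):
ΣP(Period 1)Q(Period 0) = 279×11 + 655×11 + 2×396 = 3069 + 7205 + 792 = 11066
ΣP(Period 0)Q(Period 0) = 291×11 + 881×11 + 2×396 = 3201 + 9691 + 792 = 13684
L = 11066 / 13684 × 100 = 80.8682
Paasche component (current-period weights):
ΣP(Period 1)Q(Period 1) = 279×10 + 655×12 + 2×442 = 2790 + 7860 + 884 = 11534
ΣP(Period 0)Q(Period 1) = 291×10 + 881×12 + 2×442 = 2910 + 10572 + 884 = 14366
P = 11534 / 14366 × 100 = 80.2868
Fisher = √(L × P) = √(80.8682 × 80.2868) = 80.5770

80.58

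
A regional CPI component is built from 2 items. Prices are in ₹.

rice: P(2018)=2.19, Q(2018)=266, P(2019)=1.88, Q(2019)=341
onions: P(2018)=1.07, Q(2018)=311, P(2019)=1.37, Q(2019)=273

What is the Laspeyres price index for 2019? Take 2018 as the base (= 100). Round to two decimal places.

Laspeyres price index uses base-period quantities as weights.
ΣP(2019)·Q(2018) = 1.88×266 + 1.37×311 = 500.08 + 426.07 = 926.15
ΣP(2018)·Q(2018) = 2.19×266 + 1.07×311 = 582.54 + 332.77 = 915.31
Index = 926.15 / 915.31 × 100 = 101.1843

101.18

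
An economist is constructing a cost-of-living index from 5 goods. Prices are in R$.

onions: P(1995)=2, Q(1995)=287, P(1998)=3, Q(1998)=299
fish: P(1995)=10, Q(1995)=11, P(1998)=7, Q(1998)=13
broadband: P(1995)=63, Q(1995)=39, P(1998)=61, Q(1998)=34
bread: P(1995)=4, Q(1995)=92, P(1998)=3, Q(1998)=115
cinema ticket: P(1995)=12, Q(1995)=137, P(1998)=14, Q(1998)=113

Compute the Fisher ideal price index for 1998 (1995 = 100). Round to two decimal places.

Laspeyres component (base-period weights):
ΣP(1998)Q(1995) = 3×287 + 7×11 + 61×39 + 3×92 + 14×137 = 861 + 77 + 2379 + 276 + 1918 = 5511
ΣP(1995)Q(1995) = 2×287 + 10×11 + 63×39 + 4×92 + 12×137 = 574 + 110 + 2457 + 368 + 1644 = 5153
L = 5511 / 5153 × 100 = 106.9474
Paasche component (current-period weights):
ΣP(1998)Q(1998) = 3×299 + 7×13 + 61×34 + 3×115 + 14×113 = 897 + 91 + 2074 + 345 + 1582 = 4989
ΣP(1995)Q(1998) = 2×299 + 10×13 + 63×34 + 4×115 + 12×113 = 598 + 130 + 2142 + 460 + 1356 = 4686
P = 4989 / 4686 × 100 = 106.4661
Fisher = √(L × P) = √(106.9474 × 106.4661) = 106.7065

106.71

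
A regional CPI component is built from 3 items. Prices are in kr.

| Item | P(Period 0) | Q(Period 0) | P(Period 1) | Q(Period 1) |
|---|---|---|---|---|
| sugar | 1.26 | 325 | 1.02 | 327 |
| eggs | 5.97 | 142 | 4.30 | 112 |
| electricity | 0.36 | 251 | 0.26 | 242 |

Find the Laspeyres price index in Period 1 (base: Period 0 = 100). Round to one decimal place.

Laspeyres price index uses base-period quantities as weights.
ΣP(Period 1)·Q(Period 0) = 1.02×325 + 4.30×142 + 0.26×251 = 331.5 + 610.6 + 65.26 = 1007.36
ΣP(Period 0)·Q(Period 0) = 1.26×325 + 5.97×142 + 0.36×251 = 409.5 + 847.74 + 90.36 = 1347.6
Index = 1007.36 / 1347.6 × 100 = 74.7522

74.8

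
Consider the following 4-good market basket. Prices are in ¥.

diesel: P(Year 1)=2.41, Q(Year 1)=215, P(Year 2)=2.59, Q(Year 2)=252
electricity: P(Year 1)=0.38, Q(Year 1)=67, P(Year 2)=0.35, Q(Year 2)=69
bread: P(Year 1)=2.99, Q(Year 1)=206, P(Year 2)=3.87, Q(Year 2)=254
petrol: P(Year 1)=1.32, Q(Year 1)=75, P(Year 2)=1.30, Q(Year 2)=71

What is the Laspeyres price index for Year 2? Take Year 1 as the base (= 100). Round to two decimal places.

117.20

Laspeyres price index uses base-period quantities as weights.
ΣP(Year 2)·Q(Year 1) = 2.59×215 + 0.35×67 + 3.87×206 + 1.30×75 = 556.85 + 23.45 + 797.22 + 97.5 = 1475.02
ΣP(Year 1)·Q(Year 1) = 2.41×215 + 0.38×67 + 2.99×206 + 1.32×75 = 518.15 + 25.46 + 615.94 + 99 = 1258.55
Index = 1475.02 / 1258.55 × 100 = 117.2000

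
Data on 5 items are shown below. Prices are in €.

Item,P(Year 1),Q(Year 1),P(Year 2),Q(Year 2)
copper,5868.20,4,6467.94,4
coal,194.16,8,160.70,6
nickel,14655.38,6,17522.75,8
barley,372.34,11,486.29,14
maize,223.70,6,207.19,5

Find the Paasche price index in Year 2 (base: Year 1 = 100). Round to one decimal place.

118.0

Paasche price index uses current-period quantities as weights.
ΣP(Year 2)·Q(Year 2) = 6467.94×4 + 160.70×6 + 17522.75×8 + 486.29×14 + 207.19×5 = 25871.76 + 964.2 + 140182 + 6808.06 + 1035.95 = 174861.97
ΣP(Year 1)·Q(Year 2) = 5868.20×4 + 194.16×6 + 14655.38×8 + 372.34×14 + 223.70×5 = 23472.8 + 1164.96 + 117243.04 + 5212.76 + 1118.5 = 148212.06
Index = 174861.97 / 148212.06 × 100 = 117.9809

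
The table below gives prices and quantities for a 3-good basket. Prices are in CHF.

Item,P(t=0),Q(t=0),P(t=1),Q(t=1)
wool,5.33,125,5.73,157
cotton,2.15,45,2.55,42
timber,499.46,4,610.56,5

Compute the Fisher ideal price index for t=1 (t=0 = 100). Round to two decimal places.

Laspeyres component (base-period weights):
ΣP(t=1)Q(t=0) = 5.73×125 + 2.55×45 + 610.56×4 = 716.25 + 114.75 + 2442.24 = 3273.24
ΣP(t=0)Q(t=0) = 5.33×125 + 2.15×45 + 499.46×4 = 666.25 + 96.75 + 1997.84 = 2760.84
L = 3273.24 / 2760.84 × 100 = 118.5596
Paasche component (current-period weights):
ΣP(t=1)Q(t=1) = 5.73×157 + 2.55×42 + 610.56×5 = 899.61 + 107.1 + 3052.8 = 4059.51
ΣP(t=0)Q(t=1) = 5.33×157 + 2.15×42 + 499.46×5 = 836.81 + 90.3 + 2497.3 = 3424.41
P = 4059.51 / 3424.41 × 100 = 118.5463
Fisher = √(L × P) = √(118.5596 × 118.5463) = 118.5529

118.55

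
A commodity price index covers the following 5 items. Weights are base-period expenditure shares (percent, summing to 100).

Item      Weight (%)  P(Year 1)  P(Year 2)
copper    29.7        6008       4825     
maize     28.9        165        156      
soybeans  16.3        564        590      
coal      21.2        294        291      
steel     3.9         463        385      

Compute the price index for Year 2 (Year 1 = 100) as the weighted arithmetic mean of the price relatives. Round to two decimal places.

92.45

copper: 29.7 × (4825/6008) = 29.7 × 0.803096 = 23.8519
maize: 28.9 × (156/165) = 28.9 × 0.945455 = 27.3236
soybeans: 16.3 × (590/564) = 16.3 × 1.046099 = 17.0514
coal: 21.2 × (291/294) = 21.2 × 0.989796 = 20.9837
steel: 3.9 × (385/463) = 3.9 × 0.831533 = 3.2430
Index = Σ wᵢ·(p₁ᵢ/p₀ᵢ) = 23.8519 + 27.3236 + 17.0514 + 20.9837 + 3.2430 = 92.4537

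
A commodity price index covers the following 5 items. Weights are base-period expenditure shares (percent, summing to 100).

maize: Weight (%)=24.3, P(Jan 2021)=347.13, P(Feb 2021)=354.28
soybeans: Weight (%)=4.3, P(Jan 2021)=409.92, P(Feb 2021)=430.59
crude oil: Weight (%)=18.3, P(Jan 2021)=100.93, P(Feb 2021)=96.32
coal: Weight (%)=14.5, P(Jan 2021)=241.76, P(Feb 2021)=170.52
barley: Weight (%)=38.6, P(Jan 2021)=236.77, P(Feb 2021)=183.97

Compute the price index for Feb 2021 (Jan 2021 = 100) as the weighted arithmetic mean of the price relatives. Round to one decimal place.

maize: 24.3 × (354.28/347.13) = 24.3 × 1.020597 = 24.8005
soybeans: 4.3 × (430.59/409.92) = 4.3 × 1.050424 = 4.5168
crude oil: 18.3 × (96.32/100.93) = 18.3 × 0.954325 = 17.4641
coal: 14.5 × (170.52/241.76) = 14.5 × 0.705328 = 10.2273
barley: 38.6 × (183.97/236.77) = 38.6 × 0.776999 = 29.9922
Index = Σ wᵢ·(p₁ᵢ/p₀ᵢ) = 24.8005 + 4.5168 + 17.4641 + 10.2273 + 29.9922 = 87.0009

87.0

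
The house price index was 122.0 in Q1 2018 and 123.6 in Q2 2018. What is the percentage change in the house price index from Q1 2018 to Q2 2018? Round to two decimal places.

1.31%

Change = (123.6 − 122.0) / 122.0 × 100
       = 1.6 / 122.0 × 100 = 1.3115%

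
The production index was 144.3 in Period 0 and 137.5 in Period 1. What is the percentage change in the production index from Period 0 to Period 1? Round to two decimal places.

Change = (137.5 − 144.3) / 144.3 × 100
       = -6.8 / 144.3 × 100 = -4.7124%

-4.71%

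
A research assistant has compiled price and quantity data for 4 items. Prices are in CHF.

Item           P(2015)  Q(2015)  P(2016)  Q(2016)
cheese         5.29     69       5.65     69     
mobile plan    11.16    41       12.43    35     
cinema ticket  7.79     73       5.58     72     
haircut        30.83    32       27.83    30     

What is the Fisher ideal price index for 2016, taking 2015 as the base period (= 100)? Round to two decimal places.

92.19

Laspeyres component (base-period weights):
ΣP(2016)Q(2015) = 5.65×69 + 12.43×41 + 5.58×73 + 27.83×32 = 389.85 + 509.63 + 407.34 + 890.56 = 2197.38
ΣP(2015)Q(2015) = 5.29×69 + 11.16×41 + 7.79×73 + 30.83×32 = 365.01 + 457.56 + 568.67 + 986.56 = 2377.8
L = 2197.38 / 2377.8 × 100 = 92.4123
Paasche component (current-period weights):
ΣP(2016)Q(2016) = 5.65×69 + 12.43×35 + 5.58×72 + 27.83×30 = 389.85 + 435.05 + 401.76 + 834.9 = 2061.56
ΣP(2015)Q(2016) = 5.29×69 + 11.16×35 + 7.79×72 + 30.83×30 = 365.01 + 390.6 + 560.88 + 924.9 = 2241.39
P = 2061.56 / 2241.39 × 100 = 91.9769
Fisher = √(L × P) = √(92.4123 × 91.9769) = 92.1943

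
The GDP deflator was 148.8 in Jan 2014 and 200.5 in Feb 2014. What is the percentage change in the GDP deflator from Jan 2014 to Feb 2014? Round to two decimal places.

Change = (200.5 − 148.8) / 148.8 × 100
       = 51.7 / 148.8 × 100 = 34.7446%

34.74%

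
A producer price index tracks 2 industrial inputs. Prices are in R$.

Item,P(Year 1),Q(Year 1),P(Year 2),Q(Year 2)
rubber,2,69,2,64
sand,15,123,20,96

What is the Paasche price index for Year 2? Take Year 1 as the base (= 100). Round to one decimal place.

Paasche price index uses current-period quantities as weights.
ΣP(Year 2)·Q(Year 2) = 2×64 + 20×96 = 128 + 1920 = 2048
ΣP(Year 1)·Q(Year 2) = 2×64 + 15×96 = 128 + 1440 = 1568
Index = 2048 / 1568 × 100 = 130.6122

130.6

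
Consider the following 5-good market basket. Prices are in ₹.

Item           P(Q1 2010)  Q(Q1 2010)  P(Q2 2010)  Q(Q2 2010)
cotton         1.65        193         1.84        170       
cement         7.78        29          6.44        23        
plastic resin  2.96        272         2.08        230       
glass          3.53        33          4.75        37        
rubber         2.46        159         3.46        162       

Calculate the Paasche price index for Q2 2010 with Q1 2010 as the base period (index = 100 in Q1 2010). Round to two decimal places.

100.37

Paasche price index uses current-period quantities as weights.
ΣP(Q2 2010)·Q(Q2 2010) = 1.84×170 + 6.44×23 + 2.08×230 + 4.75×37 + 3.46×162 = 312.8 + 148.12 + 478.4 + 175.75 + 560.52 = 1675.59
ΣP(Q1 2010)·Q(Q2 2010) = 1.65×170 + 7.78×23 + 2.96×230 + 3.53×37 + 2.46×162 = 280.5 + 178.94 + 680.8 + 130.61 + 398.52 = 1669.37
Index = 1675.59 / 1669.37 × 100 = 100.3726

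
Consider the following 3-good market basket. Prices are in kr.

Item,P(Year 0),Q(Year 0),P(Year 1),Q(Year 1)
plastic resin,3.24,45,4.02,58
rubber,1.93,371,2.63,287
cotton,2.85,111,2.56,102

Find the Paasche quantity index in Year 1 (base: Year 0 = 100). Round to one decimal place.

86.7

Paasche quantity index uses current-period prices as weights.
ΣP(Year 1)·Q(Year 1) = 4.02×58 + 2.63×287 + 2.56×102 = 233.16 + 754.81 + 261.12 = 1249.09
ΣP(Year 1)·Q(Year 0) = 4.02×45 + 2.63×371 + 2.56×111 = 180.9 + 975.73 + 284.16 = 1440.79
Index = 1249.09 / 1440.79 × 100 = 86.6948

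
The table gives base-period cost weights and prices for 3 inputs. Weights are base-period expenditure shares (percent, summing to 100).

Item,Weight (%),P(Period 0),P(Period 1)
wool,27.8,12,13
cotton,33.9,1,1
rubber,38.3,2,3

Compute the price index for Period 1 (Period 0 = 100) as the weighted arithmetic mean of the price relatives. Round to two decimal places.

wool: 27.8 × (13/12) = 27.8 × 1.083333 = 30.1167
cotton: 33.9 × (1/1) = 33.9 × 1.000000 = 33.9000
rubber: 38.3 × (3/2) = 38.3 × 1.500000 = 57.4500
Index = Σ wᵢ·(p₁ᵢ/p₀ᵢ) = 30.1167 + 33.9000 + 57.4500 = 121.4667

121.47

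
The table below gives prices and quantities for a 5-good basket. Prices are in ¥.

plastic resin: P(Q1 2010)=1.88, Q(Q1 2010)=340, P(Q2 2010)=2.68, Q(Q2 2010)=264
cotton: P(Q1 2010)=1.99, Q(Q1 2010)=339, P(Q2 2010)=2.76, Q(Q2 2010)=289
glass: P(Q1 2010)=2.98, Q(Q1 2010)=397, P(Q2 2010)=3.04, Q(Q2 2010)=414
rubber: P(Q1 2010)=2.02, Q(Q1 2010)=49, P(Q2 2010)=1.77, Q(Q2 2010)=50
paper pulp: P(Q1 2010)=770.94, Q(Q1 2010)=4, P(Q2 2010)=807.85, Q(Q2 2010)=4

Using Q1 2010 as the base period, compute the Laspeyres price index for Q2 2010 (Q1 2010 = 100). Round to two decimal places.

112.19

Laspeyres price index uses base-period quantities as weights.
ΣP(Q2 2010)·Q(Q1 2010) = 2.68×340 + 2.76×339 + 3.04×397 + 1.77×49 + 807.85×4 = 911.2 + 935.64 + 1206.88 + 86.73 + 3231.4 = 6371.85
ΣP(Q1 2010)·Q(Q1 2010) = 1.88×340 + 1.99×339 + 2.98×397 + 2.02×49 + 770.94×4 = 639.2 + 674.61 + 1183.06 + 98.98 + 3083.76 = 5679.61
Index = 6371.85 / 5679.61 × 100 = 112.1882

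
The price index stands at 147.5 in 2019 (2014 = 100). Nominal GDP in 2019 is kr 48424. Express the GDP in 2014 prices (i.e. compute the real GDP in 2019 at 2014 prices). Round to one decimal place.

Real = Nominal ÷ (Index/100) = 48424 ÷ (147.5/100)
     = 48424 ÷ 1.475 = 32829.8305

32829.8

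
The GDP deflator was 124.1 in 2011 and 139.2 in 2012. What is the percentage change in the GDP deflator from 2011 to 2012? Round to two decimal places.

Change = (139.2 − 124.1) / 124.1 × 100
       = 15.1 / 124.1 × 100 = 12.1676%

12.17%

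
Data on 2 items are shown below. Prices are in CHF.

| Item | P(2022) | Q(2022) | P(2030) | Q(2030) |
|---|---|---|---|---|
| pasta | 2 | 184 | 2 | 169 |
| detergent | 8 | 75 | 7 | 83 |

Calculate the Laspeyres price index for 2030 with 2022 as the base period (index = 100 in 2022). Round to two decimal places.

92.25

Laspeyres price index uses base-period quantities as weights.
ΣP(2030)·Q(2022) = 2×184 + 7×75 = 368 + 525 = 893
ΣP(2022)·Q(2022) = 2×184 + 8×75 = 368 + 600 = 968
Index = 893 / 968 × 100 = 92.2521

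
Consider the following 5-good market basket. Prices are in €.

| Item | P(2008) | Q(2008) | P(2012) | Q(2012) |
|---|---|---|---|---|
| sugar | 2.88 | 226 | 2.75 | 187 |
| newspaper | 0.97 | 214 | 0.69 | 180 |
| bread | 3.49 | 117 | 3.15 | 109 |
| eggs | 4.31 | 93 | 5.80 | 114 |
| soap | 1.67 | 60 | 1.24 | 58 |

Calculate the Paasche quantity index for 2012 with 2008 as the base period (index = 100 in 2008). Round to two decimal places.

97.91

Paasche quantity index uses current-period prices as weights.
ΣP(2012)·Q(2012) = 2.75×187 + 0.69×180 + 3.15×109 + 5.80×114 + 1.24×58 = 514.25 + 124.2 + 343.35 + 661.2 + 71.92 = 1714.92
ΣP(2012)·Q(2008) = 2.75×226 + 0.69×214 + 3.15×117 + 5.80×93 + 1.24×60 = 621.5 + 147.66 + 368.55 + 539.4 + 74.4 = 1751.51
Index = 1714.92 / 1751.51 × 100 = 97.9109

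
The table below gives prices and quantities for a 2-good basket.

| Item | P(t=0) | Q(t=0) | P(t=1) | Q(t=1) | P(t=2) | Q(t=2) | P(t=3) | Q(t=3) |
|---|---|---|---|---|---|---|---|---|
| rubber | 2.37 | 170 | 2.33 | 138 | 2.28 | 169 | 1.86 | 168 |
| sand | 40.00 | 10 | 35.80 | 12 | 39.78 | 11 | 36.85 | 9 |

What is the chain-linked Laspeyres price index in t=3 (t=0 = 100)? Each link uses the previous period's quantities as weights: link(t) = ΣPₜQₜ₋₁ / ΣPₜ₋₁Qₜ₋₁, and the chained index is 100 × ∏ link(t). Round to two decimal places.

86.61

Link t=0→t=1:
ΣP(t=1)Q(t=0) = 2.33×170 + 35.80×10 = 396.1 + 358 = 754.1
ΣP(t=0)Q(t=0) = 2.37×170 + 40.00×10 = 402.9 + 400 = 802.9
link = 754.1/802.9 = 0.939220
Link t=1→t=2:
ΣP(t=2)Q(t=1) = 2.28×138 + 39.78×12 = 314.64 + 477.36 = 792
ΣP(t=1)Q(t=1) = 2.33×138 + 35.80×12 = 321.54 + 429.6 = 751.14
link = 792/751.14 = 1.054397
Link t=2→t=3:
ΣP(t=3)Q(t=2) = 1.86×169 + 36.85×11 = 314.34 + 405.35 = 719.69
ΣP(t=2)Q(t=2) = 2.28×169 + 39.78×11 = 385.32 + 437.58 = 822.9
link = 719.69/822.9 = 0.874578
Chained index = 100 × 0.939220 × 1.054397 × 0.874578 = 86.6104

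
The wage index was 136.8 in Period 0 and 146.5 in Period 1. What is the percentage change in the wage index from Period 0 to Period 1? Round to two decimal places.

7.09%

Change = (146.5 − 136.8) / 136.8 × 100
       = 9.7 / 136.8 × 100 = 7.0906%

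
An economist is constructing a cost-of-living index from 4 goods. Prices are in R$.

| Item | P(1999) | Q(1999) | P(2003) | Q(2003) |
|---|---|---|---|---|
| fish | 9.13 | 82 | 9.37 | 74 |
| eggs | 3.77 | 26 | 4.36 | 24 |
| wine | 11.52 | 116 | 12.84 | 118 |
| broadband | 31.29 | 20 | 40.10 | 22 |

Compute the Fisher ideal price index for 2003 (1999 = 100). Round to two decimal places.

Laspeyres component (base-period weights):
ΣP(2003)Q(1999) = 9.37×82 + 4.36×26 + 12.84×116 + 40.10×20 = 768.34 + 113.36 + 1489.44 + 802 = 3173.14
ΣP(1999)Q(1999) = 9.13×82 + 3.77×26 + 11.52×116 + 31.29×20 = 748.66 + 98.02 + 1336.32 + 625.8 = 2808.8
L = 3173.14 / 2808.8 × 100 = 112.9714
Paasche component (current-period weights):
ΣP(2003)Q(2003) = 9.37×74 + 4.36×24 + 12.84×118 + 40.10×22 = 693.38 + 104.64 + 1515.12 + 882.2 = 3195.34
ΣP(1999)Q(2003) = 9.13×74 + 3.77×24 + 11.52×118 + 31.29×22 = 675.62 + 90.48 + 1359.36 + 688.38 = 2813.84
P = 3195.34 / 2813.84 × 100 = 113.5580
Fisher = √(L × P) = √(112.9714 × 113.5580) = 113.2643

113.26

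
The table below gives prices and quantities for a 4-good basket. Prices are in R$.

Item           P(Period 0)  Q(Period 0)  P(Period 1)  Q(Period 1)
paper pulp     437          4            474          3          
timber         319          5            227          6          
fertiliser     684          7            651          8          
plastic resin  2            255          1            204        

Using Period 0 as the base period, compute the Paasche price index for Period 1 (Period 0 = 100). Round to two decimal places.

Paasche price index uses current-period quantities as weights.
ΣP(Period 1)·Q(Period 1) = 474×3 + 227×6 + 651×8 + 1×204 = 1422 + 1362 + 5208 + 204 = 8196
ΣP(Period 0)·Q(Period 1) = 437×3 + 319×6 + 684×8 + 2×204 = 1311 + 1914 + 5472 + 408 = 9105
Index = 8196 / 9105 × 100 = 90.0165

90.02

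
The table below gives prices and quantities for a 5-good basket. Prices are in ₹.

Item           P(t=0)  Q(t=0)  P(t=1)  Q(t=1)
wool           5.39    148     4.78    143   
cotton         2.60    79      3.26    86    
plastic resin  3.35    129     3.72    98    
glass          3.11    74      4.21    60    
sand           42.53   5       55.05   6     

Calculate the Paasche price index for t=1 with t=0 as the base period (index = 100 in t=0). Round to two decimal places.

Paasche price index uses current-period quantities as weights.
ΣP(t=1)·Q(t=1) = 4.78×143 + 3.26×86 + 3.72×98 + 4.21×60 + 55.05×6 = 683.54 + 280.36 + 364.56 + 252.6 + 330.3 = 1911.36
ΣP(t=0)·Q(t=1) = 5.39×143 + 2.60×86 + 3.35×98 + 3.11×60 + 42.53×6 = 770.77 + 223.6 + 328.3 + 186.6 + 255.18 = 1764.45
Index = 1911.36 / 1764.45 × 100 = 108.3261

108.33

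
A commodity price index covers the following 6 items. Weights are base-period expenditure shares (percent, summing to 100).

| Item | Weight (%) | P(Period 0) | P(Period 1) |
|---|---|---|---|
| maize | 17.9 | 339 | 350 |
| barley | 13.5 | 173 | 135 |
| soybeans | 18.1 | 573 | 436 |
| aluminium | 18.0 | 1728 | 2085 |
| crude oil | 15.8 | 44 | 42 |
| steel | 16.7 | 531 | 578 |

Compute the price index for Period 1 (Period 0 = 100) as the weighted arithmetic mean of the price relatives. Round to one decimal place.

97.8

maize: 17.9 × (350/339) = 17.9 × 1.032448 = 18.4808
barley: 13.5 × (135/173) = 13.5 × 0.780347 = 10.5347
soybeans: 18.1 × (436/573) = 18.1 × 0.760908 = 13.7724
aluminium: 18.0 × (2085/1728) = 18.0 × 1.206597 = 21.7188
crude oil: 15.8 × (42/44) = 15.8 × 0.954545 = 15.0818
steel: 16.7 × (578/531) = 16.7 × 1.088512 = 18.1782
Index = Σ wᵢ·(p₁ᵢ/p₀ᵢ) = 18.4808 + 10.5347 + 13.7724 + 21.7188 + 15.0818 + 18.1782 = 97.7667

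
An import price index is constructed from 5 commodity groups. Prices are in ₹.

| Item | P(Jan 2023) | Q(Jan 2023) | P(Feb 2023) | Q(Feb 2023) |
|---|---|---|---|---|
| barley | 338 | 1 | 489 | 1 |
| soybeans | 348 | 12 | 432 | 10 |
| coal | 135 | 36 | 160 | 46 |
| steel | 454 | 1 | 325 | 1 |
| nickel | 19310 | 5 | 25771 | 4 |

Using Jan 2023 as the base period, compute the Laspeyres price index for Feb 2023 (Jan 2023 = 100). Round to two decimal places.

Laspeyres price index uses base-period quantities as weights.
ΣP(Feb 2023)·Q(Jan 2023) = 489×1 + 432×12 + 160×36 + 325×1 + 25771×5 = 489 + 5184 + 5760 + 325 + 128855 = 140613
ΣP(Jan 2023)·Q(Jan 2023) = 338×1 + 348×12 + 135×36 + 454×1 + 19310×5 = 338 + 4176 + 4860 + 454 + 96550 = 106378
Index = 140613 / 106378 × 100 = 132.1824

132.18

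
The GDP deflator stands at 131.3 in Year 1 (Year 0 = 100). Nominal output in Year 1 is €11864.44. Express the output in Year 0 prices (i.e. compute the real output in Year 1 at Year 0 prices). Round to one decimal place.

Real = Nominal ÷ (Index/100) = 11864.44 ÷ (131.3/100)
     = 11864.44 ÷ 1.313 = 9036.1310

9036.1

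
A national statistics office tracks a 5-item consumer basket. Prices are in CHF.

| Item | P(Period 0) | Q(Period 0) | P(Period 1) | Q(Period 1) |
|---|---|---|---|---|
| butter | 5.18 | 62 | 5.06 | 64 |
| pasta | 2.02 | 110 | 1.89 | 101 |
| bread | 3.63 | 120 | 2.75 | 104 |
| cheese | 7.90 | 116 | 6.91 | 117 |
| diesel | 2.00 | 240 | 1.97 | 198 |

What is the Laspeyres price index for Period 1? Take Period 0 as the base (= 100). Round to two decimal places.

89.50

Laspeyres price index uses base-period quantities as weights.
ΣP(Period 1)·Q(Period 0) = 5.06×62 + 1.89×110 + 2.75×120 + 6.91×116 + 1.97×240 = 313.72 + 207.9 + 330 + 801.56 + 472.8 = 2125.98
ΣP(Period 0)·Q(Period 0) = 5.18×62 + 2.02×110 + 3.63×120 + 7.90×116 + 2.00×240 = 321.16 + 222.2 + 435.6 + 916.4 + 480 = 2375.36
Index = 2125.98 / 2375.36 × 100 = 89.5014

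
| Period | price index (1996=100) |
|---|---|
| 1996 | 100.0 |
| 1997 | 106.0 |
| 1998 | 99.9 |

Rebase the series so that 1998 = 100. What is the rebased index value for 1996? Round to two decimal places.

100.10

Rebased(1996) = 100.0 / 99.9 × 100 = 100.1001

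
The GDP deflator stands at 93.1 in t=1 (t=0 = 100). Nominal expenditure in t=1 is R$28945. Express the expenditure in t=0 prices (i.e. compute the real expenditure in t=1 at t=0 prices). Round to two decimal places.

Real = Nominal ÷ (Index/100) = 28945 ÷ (93.1/100)
     = 28945 ÷ 0.931 = 31090.2256

31090.23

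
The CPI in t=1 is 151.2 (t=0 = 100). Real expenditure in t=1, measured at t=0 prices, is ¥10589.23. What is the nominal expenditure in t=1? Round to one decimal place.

Nominal = Real × (Index/100) = 10589.23 × (151.2/100)
        = 10589.23 × 1.512 = 16010.9158

16010.9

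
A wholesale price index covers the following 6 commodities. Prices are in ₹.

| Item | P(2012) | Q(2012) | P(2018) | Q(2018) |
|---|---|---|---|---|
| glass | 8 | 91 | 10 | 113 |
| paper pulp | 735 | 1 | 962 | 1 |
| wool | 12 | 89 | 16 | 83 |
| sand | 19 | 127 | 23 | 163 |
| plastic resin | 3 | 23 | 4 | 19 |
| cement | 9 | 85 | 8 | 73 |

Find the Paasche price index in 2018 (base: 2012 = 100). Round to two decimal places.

Paasche price index uses current-period quantities as weights.
ΣP(2018)·Q(2018) = 10×113 + 962×1 + 16×83 + 23×163 + 4×19 + 8×73 = 1130 + 962 + 1328 + 3749 + 76 + 584 = 7829
ΣP(2012)·Q(2018) = 8×113 + 735×1 + 12×83 + 19×163 + 3×19 + 9×73 = 904 + 735 + 996 + 3097 + 57 + 657 = 6446
Index = 7829 / 6446 × 100 = 121.4552

121.46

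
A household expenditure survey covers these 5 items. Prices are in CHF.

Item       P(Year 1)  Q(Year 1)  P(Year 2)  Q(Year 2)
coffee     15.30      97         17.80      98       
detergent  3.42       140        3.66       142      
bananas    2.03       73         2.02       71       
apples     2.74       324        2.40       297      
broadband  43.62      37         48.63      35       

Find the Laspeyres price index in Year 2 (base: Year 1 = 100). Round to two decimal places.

Laspeyres price index uses base-period quantities as weights.
ΣP(Year 2)·Q(Year 1) = 17.80×97 + 3.66×140 + 2.02×73 + 2.40×324 + 48.63×37 = 1726.6 + 512.4 + 147.46 + 777.6 + 1799.31 = 4963.37
ΣP(Year 1)·Q(Year 1) = 15.30×97 + 3.42×140 + 2.03×73 + 2.74×324 + 43.62×37 = 1484.1 + 478.8 + 148.19 + 887.76 + 1613.94 = 4612.79
Index = 4963.37 / 4612.79 × 100 = 107.6002

107.60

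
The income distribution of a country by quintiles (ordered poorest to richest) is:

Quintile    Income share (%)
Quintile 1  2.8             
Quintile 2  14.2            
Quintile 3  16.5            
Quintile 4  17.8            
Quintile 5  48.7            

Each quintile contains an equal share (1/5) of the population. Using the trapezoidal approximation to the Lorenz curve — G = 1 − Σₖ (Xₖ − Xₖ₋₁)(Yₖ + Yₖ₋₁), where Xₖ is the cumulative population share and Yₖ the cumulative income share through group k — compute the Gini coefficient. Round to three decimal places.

0.382

Cumulative income shares Yₖ: 0.0280, 0.1700, 0.3350, 0.5130, 1.0000
Σ (Xₖ−Xₖ₋₁)(Yₖ+Yₖ₋₁) = (1/5)(0.0280+0.0000) + (1/5)(0.1700+0.0280) + (1/5)(0.3350+0.1700) + (1/5)(0.5130+0.3350) + (1/5)(1.0000+0.5130)
  = 0.0056 + 0.0396 + 0.1010 + 0.1696 + 0.3026 = 0.6184
G = 1 − 0.6184 = 0.3816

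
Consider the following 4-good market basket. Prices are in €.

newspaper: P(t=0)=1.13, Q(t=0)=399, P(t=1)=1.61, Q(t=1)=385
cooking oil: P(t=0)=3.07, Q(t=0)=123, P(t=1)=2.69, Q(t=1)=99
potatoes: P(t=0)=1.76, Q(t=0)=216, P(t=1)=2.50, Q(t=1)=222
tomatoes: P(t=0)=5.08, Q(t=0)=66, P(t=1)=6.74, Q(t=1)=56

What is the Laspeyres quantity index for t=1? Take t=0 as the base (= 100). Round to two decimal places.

Laspeyres quantity index uses base-period prices as weights.
ΣP(t=0)·Q(t=1) = 1.13×385 + 3.07×99 + 1.76×222 + 5.08×56 = 435.05 + 303.93 + 390.72 + 284.48 = 1414.18
ΣP(t=0)·Q(t=0) = 1.13×399 + 3.07×123 + 1.76×216 + 5.08×66 = 450.87 + 377.61 + 380.16 + 335.28 = 1543.92
Index = 1414.18 / 1543.92 × 100 = 91.5967

91.60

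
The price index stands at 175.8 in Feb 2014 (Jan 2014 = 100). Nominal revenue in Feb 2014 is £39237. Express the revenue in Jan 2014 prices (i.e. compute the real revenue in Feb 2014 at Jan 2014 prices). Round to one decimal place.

22319.1

Real = Nominal ÷ (Index/100) = 39237 ÷ (175.8/100)
     = 39237 ÷ 1.758 = 22319.1126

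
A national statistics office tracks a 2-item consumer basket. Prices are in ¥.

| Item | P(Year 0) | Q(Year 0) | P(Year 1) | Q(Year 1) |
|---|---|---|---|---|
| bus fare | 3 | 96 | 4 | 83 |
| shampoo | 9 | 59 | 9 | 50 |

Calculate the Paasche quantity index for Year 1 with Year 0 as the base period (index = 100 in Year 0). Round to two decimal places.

85.46

Paasche quantity index uses current-period prices as weights.
ΣP(Year 1)·Q(Year 1) = 4×83 + 9×50 = 332 + 450 = 782
ΣP(Year 1)·Q(Year 0) = 4×96 + 9×59 = 384 + 531 = 915
Index = 782 / 915 × 100 = 85.4645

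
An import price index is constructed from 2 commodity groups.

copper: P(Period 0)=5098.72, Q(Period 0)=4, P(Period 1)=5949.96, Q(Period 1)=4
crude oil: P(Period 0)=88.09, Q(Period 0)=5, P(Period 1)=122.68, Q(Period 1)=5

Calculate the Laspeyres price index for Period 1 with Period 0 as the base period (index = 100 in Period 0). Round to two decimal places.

Laspeyres price index uses base-period quantities as weights.
ΣP(Period 1)·Q(Period 0) = 5949.96×4 + 122.68×5 = 23799.84 + 613.4 = 24413.24
ΣP(Period 0)·Q(Period 0) = 5098.72×4 + 88.09×5 = 20394.88 + 440.45 = 20835.33
Index = 24413.24 / 20835.33 × 100 = 117.1723

117.17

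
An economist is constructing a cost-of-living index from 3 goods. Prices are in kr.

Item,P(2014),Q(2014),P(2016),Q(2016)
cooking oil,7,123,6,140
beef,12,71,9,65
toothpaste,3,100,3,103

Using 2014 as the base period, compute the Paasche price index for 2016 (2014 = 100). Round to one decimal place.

Paasche price index uses current-period quantities as weights.
ΣP(2016)·Q(2016) = 6×140 + 9×65 + 3×103 = 840 + 585 + 309 = 1734
ΣP(2014)·Q(2016) = 7×140 + 12×65 + 3×103 = 980 + 780 + 309 = 2069
Index = 1734 / 2069 × 100 = 83.8086

83.8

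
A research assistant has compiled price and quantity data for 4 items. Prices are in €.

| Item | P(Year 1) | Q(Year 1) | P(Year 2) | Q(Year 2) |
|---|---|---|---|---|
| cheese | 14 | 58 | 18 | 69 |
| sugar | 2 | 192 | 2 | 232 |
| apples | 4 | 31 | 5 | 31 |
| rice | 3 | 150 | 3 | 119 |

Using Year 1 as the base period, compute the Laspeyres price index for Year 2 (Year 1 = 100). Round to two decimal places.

114.86

Laspeyres price index uses base-period quantities as weights.
ΣP(Year 2)·Q(Year 1) = 18×58 + 2×192 + 5×31 + 3×150 = 1044 + 384 + 155 + 450 = 2033
ΣP(Year 1)·Q(Year 1) = 14×58 + 2×192 + 4×31 + 3×150 = 812 + 384 + 124 + 450 = 1770
Index = 2033 / 1770 × 100 = 114.8588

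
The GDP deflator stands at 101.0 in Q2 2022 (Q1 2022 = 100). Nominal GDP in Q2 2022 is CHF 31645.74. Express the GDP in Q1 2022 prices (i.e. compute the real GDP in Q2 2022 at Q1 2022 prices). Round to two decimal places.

31332.42

Real = Nominal ÷ (Index/100) = 31645.74 ÷ (101.0/100)
     = 31645.74 ÷ 1.010 = 31332.4158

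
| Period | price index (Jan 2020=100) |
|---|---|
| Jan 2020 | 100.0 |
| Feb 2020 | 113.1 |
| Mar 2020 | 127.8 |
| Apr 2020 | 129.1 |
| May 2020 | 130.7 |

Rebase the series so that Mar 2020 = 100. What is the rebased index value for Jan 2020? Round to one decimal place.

Rebased(Jan 2020) = 100.0 / 127.8 × 100 = 78.2473

78.2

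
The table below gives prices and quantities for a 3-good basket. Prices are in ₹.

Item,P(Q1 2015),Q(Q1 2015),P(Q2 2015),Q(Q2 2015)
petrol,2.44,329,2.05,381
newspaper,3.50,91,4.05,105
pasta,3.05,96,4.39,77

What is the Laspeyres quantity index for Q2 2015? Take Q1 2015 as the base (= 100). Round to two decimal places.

108.34

Laspeyres quantity index uses base-period prices as weights.
ΣP(Q1 2015)·Q(Q2 2015) = 2.44×381 + 3.50×105 + 3.05×77 = 929.64 + 367.5 + 234.85 = 1531.99
ΣP(Q1 2015)·Q(Q1 2015) = 2.44×329 + 3.50×91 + 3.05×96 = 802.76 + 318.5 + 292.8 = 1414.06
Index = 1531.99 / 1414.06 × 100 = 108.3398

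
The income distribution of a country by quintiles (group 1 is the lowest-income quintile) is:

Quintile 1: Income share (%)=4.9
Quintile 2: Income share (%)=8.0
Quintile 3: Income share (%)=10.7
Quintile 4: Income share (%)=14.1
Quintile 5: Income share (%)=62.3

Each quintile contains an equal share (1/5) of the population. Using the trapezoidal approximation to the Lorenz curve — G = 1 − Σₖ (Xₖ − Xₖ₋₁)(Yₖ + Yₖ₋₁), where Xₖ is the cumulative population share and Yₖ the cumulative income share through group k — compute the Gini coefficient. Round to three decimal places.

Cumulative income shares Yₖ: 0.0490, 0.1290, 0.2360, 0.3770, 1.0000
Σ (Xₖ−Xₖ₋₁)(Yₖ+Yₖ₋₁) = (1/5)(0.0490+0.0000) + (1/5)(0.1290+0.0490) + (1/5)(0.2360+0.1290) + (1/5)(0.3770+0.2360) + (1/5)(1.0000+0.3770)
  = 0.0098 + 0.0356 + 0.0730 + 0.1226 + 0.2754 = 0.5164
G = 1 − 0.5164 = 0.4836

0.484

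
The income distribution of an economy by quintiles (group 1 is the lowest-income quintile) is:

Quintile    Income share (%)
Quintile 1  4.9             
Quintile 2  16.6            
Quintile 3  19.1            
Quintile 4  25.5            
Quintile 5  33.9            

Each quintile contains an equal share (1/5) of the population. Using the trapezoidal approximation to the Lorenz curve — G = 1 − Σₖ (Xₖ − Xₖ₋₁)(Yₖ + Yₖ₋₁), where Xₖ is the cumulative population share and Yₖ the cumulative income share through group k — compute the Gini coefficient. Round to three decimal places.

Cumulative income shares Yₖ: 0.0490, 0.2150, 0.4060, 0.6610, 1.0000
Σ (Xₖ−Xₖ₋₁)(Yₖ+Yₖ₋₁) = (1/5)(0.0490+0.0000) + (1/5)(0.2150+0.0490) + (1/5)(0.4060+0.2150) + (1/5)(0.6610+0.4060) + (1/5)(1.0000+0.6610)
  = 0.0098 + 0.0528 + 0.1242 + 0.2134 + 0.3322 = 0.7324
G = 1 − 0.7324 = 0.2676

0.268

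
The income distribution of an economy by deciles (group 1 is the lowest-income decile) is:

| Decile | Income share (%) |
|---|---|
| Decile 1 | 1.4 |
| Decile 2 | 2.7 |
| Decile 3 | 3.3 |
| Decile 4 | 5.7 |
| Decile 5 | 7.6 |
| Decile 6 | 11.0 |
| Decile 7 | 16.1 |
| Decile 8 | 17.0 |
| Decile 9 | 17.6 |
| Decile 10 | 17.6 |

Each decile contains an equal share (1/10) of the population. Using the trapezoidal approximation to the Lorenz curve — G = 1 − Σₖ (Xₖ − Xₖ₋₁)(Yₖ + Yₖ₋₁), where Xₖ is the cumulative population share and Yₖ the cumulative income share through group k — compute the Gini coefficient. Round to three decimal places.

Cumulative income shares Yₖ: 0.0140, 0.0410, 0.0740, 0.1310, 0.2070, 0.3170, 0.4780, 0.6480, 0.8240, 1.0000
Σ (Xₖ−Xₖ₋₁)(Yₖ+Yₖ₋₁) = (1/10)(0.0140+0.0000) + (1/10)(0.0410+0.0140) + (1/10)(0.0740+0.0410) + (1/10)(0.1310+0.0740) + (1/10)(0.2070+0.1310) + (1/10)(0.3170+0.2070) + (1/10)(0.4780+0.3170) + (1/10)(0.6480+0.4780) + (1/10)(0.8240+0.6480) + (1/10)(1.0000+0.8240)
  = 0.0014 + 0.0055 + 0.0115 + 0.0205 + 0.0338 + 0.0524 + 0.0795 + 0.1126 + 0.1472 + 0.1824 = 0.6468
G = 1 − 0.6468 = 0.3532

0.353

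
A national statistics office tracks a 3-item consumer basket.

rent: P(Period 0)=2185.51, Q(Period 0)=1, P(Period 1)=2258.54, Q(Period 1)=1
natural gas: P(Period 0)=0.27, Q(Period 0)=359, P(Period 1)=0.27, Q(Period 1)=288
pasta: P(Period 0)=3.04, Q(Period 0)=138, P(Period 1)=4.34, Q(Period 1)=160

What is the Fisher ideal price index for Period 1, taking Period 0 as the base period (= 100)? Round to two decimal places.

Laspeyres component (base-period weights):
ΣP(Period 1)Q(Period 0) = 2258.54×1 + 0.27×359 + 4.34×138 = 2258.54 + 96.93 + 598.92 = 2954.39
ΣP(Period 0)Q(Period 0) = 2185.51×1 + 0.27×359 + 3.04×138 = 2185.51 + 96.93 + 419.52 = 2701.96
L = 2954.39 / 2701.96 × 100 = 109.3425
Paasche component (current-period weights):
ΣP(Period 1)Q(Period 1) = 2258.54×1 + 0.27×288 + 4.34×160 = 2258.54 + 77.76 + 694.4 = 3030.7
ΣP(Period 0)Q(Period 1) = 2185.51×1 + 0.27×288 + 3.04×160 = 2185.51 + 77.76 + 486.4 = 2749.67
P = 3030.7 / 2749.67 × 100 = 110.2205
Fisher = √(L × P) = √(109.3425 × 110.2205) = 109.7806

109.78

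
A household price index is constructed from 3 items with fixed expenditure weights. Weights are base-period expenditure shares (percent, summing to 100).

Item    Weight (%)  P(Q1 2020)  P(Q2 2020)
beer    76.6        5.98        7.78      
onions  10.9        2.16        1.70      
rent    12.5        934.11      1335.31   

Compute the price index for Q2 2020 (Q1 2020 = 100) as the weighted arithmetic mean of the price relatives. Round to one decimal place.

126.1

beer: 76.6 × (7.78/5.98) = 76.6 × 1.301003 = 99.6569
onions: 10.9 × (1.70/2.16) = 10.9 × 0.787037 = 8.5787
rent: 12.5 × (1335.31/934.11) = 12.5 × 1.429500 = 17.8687
Index = Σ wᵢ·(p₁ᵢ/p₀ᵢ) = 99.6569 + 8.5787 + 17.8687 = 126.1043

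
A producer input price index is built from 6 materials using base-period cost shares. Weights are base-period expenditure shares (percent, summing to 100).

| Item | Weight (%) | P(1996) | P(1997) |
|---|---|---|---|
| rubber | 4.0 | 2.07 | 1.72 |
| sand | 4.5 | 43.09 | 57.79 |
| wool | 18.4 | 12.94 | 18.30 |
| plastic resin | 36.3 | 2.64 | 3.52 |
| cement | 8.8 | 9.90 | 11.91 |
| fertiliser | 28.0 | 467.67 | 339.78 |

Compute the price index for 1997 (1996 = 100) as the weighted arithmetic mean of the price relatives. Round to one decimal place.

rubber: 4.0 × (1.72/2.07) = 4.0 × 0.830918 = 3.3237
sand: 4.5 × (57.79/43.09) = 4.5 × 1.341146 = 6.0352
wool: 18.4 × (18.30/12.94) = 18.4 × 1.414219 = 26.0216
plastic resin: 36.3 × (3.52/2.64) = 36.3 × 1.333333 = 48.4000
cement: 8.8 × (11.91/9.90) = 8.8 × 1.203030 = 10.5867
fertiliser: 28.0 × (339.78/467.67) = 28.0 × 0.726538 = 20.3431
Index = Σ wᵢ·(p₁ᵢ/p₀ᵢ) = 3.3237 + 6.0352 + 26.0216 + 48.4000 + 10.5867 + 20.3431 = 114.7102

114.7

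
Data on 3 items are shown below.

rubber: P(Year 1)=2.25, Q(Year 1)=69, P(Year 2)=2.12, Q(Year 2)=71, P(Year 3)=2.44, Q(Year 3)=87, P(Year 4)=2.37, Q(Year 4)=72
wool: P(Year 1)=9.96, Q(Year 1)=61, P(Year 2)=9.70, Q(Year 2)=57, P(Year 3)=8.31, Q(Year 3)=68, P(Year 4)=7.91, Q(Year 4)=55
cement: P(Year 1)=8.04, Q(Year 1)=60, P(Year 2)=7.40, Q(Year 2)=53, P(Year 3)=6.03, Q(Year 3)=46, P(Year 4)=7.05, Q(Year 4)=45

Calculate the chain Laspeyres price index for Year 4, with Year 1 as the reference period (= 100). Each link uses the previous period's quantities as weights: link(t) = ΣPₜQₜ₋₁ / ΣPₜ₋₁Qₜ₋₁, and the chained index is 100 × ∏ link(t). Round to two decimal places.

Link Year 1→Year 2:
ΣP(Year 2)Q(Year 1) = 2.12×69 + 9.70×61 + 7.40×60 = 146.28 + 591.7 + 444 = 1181.98
ΣP(Year 1)Q(Year 1) = 2.25×69 + 9.96×61 + 8.04×60 = 155.25 + 607.56 + 482.4 = 1245.21
link = 1181.98/1245.21 = 0.949221
Link Year 2→Year 3:
ΣP(Year 3)Q(Year 2) = 2.44×71 + 8.31×57 + 6.03×53 = 173.24 + 473.67 + 319.59 = 966.5
ΣP(Year 2)Q(Year 2) = 2.12×71 + 9.70×57 + 7.40×53 = 150.52 + 552.9 + 392.2 = 1095.62
link = 966.5/1095.62 = 0.882149
Link Year 3→Year 4:
ΣP(Year 4)Q(Year 3) = 2.37×87 + 7.91×68 + 7.05×46 = 206.19 + 537.88 + 324.3 = 1068.37
ΣP(Year 3)Q(Year 3) = 2.44×87 + 8.31×68 + 6.03×46 = 212.28 + 565.08 + 277.38 = 1054.74
link = 1068.37/1054.74 = 1.012923
Chained index = 100 × 0.949221 × 0.882149 × 1.012923 = 84.8175

84.82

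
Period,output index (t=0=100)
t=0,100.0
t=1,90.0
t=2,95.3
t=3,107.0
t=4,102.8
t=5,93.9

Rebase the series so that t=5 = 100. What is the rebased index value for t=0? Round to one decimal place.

Rebased(t=0) = 100.0 / 93.9 × 100 = 106.4963

106.5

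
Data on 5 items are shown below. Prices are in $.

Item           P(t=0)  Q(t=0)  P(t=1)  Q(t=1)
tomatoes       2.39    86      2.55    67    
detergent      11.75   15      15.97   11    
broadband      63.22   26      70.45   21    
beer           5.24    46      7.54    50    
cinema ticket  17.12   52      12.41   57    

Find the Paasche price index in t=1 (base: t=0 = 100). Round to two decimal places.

Paasche price index uses current-period quantities as weights.
ΣP(t=1)·Q(t=1) = 2.55×67 + 15.97×11 + 70.45×21 + 7.54×50 + 12.41×57 = 170.85 + 175.67 + 1479.45 + 377 + 707.37 = 2910.34
ΣP(t=0)·Q(t=1) = 2.39×67 + 11.75×11 + 63.22×21 + 5.24×50 + 17.12×57 = 160.13 + 129.25 + 1327.62 + 262 + 975.84 = 2854.84
Index = 2910.34 / 2854.84 × 100 = 101.9441

101.94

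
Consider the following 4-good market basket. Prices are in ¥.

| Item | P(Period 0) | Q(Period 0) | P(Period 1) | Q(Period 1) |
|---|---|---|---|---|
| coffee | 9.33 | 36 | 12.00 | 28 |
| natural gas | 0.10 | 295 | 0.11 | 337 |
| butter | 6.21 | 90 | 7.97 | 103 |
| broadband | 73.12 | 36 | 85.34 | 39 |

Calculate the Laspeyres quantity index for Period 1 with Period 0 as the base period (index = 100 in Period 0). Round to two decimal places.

Laspeyres quantity index uses base-period prices as weights.
ΣP(Period 0)·Q(Period 1) = 9.33×28 + 0.10×337 + 6.21×103 + 73.12×39 = 261.24 + 33.7 + 639.63 + 2851.68 = 3786.25
ΣP(Period 0)·Q(Period 0) = 9.33×36 + 0.10×295 + 6.21×90 + 73.12×36 = 335.88 + 29.5 + 558.9 + 2632.32 = 3556.6
Index = 3786.25 / 3556.6 × 100 = 106.4570

106.46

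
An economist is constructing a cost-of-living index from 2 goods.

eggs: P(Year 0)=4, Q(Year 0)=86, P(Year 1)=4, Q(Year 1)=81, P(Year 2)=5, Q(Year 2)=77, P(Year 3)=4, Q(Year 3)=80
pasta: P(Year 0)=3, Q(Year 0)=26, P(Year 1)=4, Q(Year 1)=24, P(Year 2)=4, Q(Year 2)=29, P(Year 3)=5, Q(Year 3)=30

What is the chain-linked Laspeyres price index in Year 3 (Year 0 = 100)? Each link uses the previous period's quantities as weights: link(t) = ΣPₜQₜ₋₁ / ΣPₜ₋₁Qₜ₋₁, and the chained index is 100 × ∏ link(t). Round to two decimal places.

Link Year 0→Year 1:
ΣP(Year 1)Q(Year 0) = 4×86 + 4×26 = 344 + 104 = 448
ΣP(Year 0)Q(Year 0) = 4×86 + 3×26 = 344 + 78 = 422
link = 448/422 = 1.061611
Link Year 1→Year 2:
ΣP(Year 2)Q(Year 1) = 5×81 + 4×24 = 405 + 96 = 501
ΣP(Year 1)Q(Year 1) = 4×81 + 4×24 = 324 + 96 = 420
link = 501/420 = 1.192857
Link Year 2→Year 3:
ΣP(Year 3)Q(Year 2) = 4×77 + 5×29 = 308 + 145 = 453
ΣP(Year 2)Q(Year 2) = 5×77 + 4×29 = 385 + 116 = 501
link = 453/501 = 0.904192
Chained index = 100 × 1.061611 × 1.192857 × 0.904192 = 114.5024

114.50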